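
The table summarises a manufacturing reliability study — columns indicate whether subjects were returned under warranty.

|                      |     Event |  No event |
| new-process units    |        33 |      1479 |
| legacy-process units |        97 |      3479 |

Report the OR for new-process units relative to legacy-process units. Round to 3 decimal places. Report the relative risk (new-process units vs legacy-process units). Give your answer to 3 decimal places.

OR = 0.800; RR = 0.805

odds, new-process units = 33/1479 = 0.02231
odds, legacy-process units = 97/3479 = 0.02788
OR = 0.02231 / 0.02788 = 0.800
risk, new-process units = 33/1512 = 0.02183
risk, legacy-process units = 97/3576 = 0.02713
RR = 0.02183 / 0.02713 = 0.805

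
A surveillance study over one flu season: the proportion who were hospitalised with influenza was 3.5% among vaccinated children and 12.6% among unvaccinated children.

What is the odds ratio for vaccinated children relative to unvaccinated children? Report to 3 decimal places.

odds, vaccinated children = 0.03500/0.96500 = 0.03627
odds, unvaccinated children = 0.12600/0.87400 = 0.14416
OR = 0.03627 / 0.14416 = 0.252

OR = 0.252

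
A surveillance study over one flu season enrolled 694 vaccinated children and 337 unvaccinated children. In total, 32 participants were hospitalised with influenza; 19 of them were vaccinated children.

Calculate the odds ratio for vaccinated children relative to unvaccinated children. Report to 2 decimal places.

vaccinated children without the outcome: 694 − 19 = 675
unvaccinated children with the outcome: 32 − 19 = 13
unvaccinated children without the outcome: 337 − 13 = 324
OR = (19 × 324) / (675 × 13) = 6156/8775 ≈ 0.70

0.70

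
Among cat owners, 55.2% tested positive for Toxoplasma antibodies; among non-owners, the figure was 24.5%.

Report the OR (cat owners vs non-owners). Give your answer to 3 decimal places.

odds, cat owners = 0.5520/0.4480 = 1.2321
odds, non-owners = 0.2450/0.7550 = 0.3245
OR = 1.2321 / 0.3245 = 3.797

OR ≈ 3.797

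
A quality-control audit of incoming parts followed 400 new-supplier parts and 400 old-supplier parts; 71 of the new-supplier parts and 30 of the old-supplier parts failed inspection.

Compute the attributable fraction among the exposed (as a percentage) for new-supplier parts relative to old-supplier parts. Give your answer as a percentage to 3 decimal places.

risk, new-supplier parts = 71/400 = 0.1775
risk, old-supplier parts = 30/400 = 0.0750
AR% = (0.1775 − 0.0750) / 0.1775 = 0.5775 → 57.746%

AR% ≈ 57.746%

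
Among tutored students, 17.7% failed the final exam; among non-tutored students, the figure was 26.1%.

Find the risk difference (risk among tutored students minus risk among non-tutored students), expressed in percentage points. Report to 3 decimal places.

RD = -8.400

risk difference = 0.1770 − 0.2610 = -0.0840 → -8.400 percentage points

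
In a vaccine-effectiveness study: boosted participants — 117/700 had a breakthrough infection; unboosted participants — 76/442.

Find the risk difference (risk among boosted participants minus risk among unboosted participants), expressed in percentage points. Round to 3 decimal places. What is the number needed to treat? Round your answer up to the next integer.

RD = -0.480; NNT = 209

risk, boosted participants = 117/700 = 0.1671
risk, unboosted participants = 76/442 = 0.1719
risk difference = 0.1671 − 0.1719 = -0.0048 → -0.480 percentage points
absolute risk difference = 0.004803
1 / 0.004803 = 208.203 → round up → 209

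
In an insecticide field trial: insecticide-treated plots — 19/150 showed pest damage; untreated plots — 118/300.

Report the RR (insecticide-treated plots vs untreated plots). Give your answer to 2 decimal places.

RR ≈ 0.32

risk, insecticide-treated plots = 19/150 = 0.1267
risk, untreated plots = 118/300 = 0.3933
RR = 0.1267 / 0.3933 = 0.32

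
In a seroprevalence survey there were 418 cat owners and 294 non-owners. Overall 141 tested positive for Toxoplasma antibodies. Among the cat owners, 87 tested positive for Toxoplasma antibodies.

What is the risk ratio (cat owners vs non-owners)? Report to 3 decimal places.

RR ≈ 1.133

cat owners without the outcome: 418 − 87 = 331
non-owners with the outcome: 141 − 87 = 54
non-owners without the outcome: 294 − 54 = 240
risk, cat owners = 87/418 = 0.2081
risk, non-owners = 54/294 = 0.1837
RR = 0.2081 / 0.1837 = 1.133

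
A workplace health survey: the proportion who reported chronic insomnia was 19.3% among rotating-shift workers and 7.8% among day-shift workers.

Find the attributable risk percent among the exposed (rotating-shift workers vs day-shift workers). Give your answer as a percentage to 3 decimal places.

AR% = (0.1930 − 0.0780) / 0.1930 = 0.5959 → 59.585%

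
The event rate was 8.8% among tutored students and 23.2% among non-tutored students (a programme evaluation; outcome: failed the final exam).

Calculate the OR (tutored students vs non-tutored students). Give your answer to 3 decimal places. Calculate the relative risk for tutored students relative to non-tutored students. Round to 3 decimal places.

OR = 0.319; RR = 0.379

odds, tutored students = 0.0880/0.9120 = 0.0965
odds, non-tutored students = 0.2320/0.7680 = 0.3021
OR = 0.0965 / 0.3021 = 0.319
RR = 0.0880 / 0.2320 = 0.379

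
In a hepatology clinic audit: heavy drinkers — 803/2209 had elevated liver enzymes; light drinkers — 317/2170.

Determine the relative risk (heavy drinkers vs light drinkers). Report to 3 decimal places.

RR: 2.488

risk, heavy drinkers = 803/2209 = 0.3635
risk, light drinkers = 317/2170 = 0.1461
RR = 0.3635 / 0.1461 = 2.488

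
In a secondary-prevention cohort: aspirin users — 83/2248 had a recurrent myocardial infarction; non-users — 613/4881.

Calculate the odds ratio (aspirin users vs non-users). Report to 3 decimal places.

OR = (83 × 4268) / (2165 × 613) = 354244/1327145 ≈ 0.267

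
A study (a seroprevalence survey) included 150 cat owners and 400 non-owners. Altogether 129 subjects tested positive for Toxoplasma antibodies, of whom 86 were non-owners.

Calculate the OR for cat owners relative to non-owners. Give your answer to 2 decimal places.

cat owners with the outcome: 129 − 86 = 43
cat owners without the outcome: 150 − 43 = 107
non-owners without the outcome: 400 − 86 = 314
OR = (43 × 314) / (107 × 86) = 13502/9202 ≈ 1.47

OR ≈ 1.47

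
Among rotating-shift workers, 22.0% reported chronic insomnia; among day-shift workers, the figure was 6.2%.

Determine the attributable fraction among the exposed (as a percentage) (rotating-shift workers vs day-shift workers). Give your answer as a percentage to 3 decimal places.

AR% = (0.2200 − 0.0620) / 0.2200 = 0.7182 → 71.818%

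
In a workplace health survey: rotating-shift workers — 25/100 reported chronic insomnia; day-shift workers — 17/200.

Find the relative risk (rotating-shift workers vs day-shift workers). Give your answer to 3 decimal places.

RR = 2.941

risk, rotating-shift workers = 25/100 = 0.2500
risk, day-shift workers = 17/200 = 0.0850
RR = 0.2500 / 0.0850 = 2.941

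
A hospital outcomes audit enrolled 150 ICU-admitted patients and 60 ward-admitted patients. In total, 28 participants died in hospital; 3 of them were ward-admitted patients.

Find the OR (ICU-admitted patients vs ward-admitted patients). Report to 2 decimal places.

3.80

ICU-admitted patients with the outcome: 28 − 3 = 25
ICU-admitted patients without the outcome: 150 − 25 = 125
ward-admitted patients without the outcome: 60 − 3 = 57
odds, ICU-admitted patients = 25/125 = 0.2000
odds, ward-admitted patients = 3/57 = 0.0526
OR = 0.2000 / 0.0526 = 3.80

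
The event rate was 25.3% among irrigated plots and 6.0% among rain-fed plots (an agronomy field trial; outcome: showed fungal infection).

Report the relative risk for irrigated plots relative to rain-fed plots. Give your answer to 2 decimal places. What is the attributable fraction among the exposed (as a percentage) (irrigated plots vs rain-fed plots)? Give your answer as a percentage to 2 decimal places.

RR = 0.2530 / 0.0600 = 4.22
AR% = (0.2530 − 0.0600) / 0.2530 = 0.7628 → 76.28%

RR = 4.22; AR% = 76.28%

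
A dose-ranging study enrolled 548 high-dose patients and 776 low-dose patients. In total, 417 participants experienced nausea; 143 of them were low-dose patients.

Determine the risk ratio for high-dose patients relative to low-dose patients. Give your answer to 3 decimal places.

2.713

high-dose patients with the outcome: 417 − 143 = 274
high-dose patients without the outcome: 548 − 274 = 274
low-dose patients without the outcome: 776 − 143 = 633
risk, high-dose patients = 274/548 = 0.5000
risk, low-dose patients = 143/776 = 0.1843
RR = 0.5000 / 0.1843 = 2.713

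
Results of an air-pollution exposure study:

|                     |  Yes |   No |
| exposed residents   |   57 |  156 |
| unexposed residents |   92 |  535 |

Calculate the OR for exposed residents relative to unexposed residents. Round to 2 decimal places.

OR = (57 × 535) / (156 × 92) = 30495/14352 ≈ 2.12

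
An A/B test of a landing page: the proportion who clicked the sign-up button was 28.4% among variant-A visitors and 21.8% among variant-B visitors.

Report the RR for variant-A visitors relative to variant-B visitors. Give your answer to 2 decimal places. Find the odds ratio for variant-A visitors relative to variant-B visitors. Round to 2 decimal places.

RR = 0.2840 / 0.2180 = 1.30
odds, variant-A visitors = 0.2840/0.7160 = 0.3966
odds, variant-B visitors = 0.2180/0.7820 = 0.2788
OR = 0.3966 / 0.2788 = 1.42

RR = 1.30; OR = 1.42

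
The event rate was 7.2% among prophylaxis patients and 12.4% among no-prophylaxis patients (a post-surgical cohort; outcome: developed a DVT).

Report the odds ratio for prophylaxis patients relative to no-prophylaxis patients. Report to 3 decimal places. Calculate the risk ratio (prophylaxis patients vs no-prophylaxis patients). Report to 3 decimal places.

OR = 0.548; RR = 0.581

odds, prophylaxis patients = 0.0720/0.9280 = 0.0776
odds, no-prophylaxis patients = 0.1240/0.8760 = 0.1416
OR = 0.0776 / 0.1416 = 0.548
RR = 0.0720 / 0.1240 = 0.581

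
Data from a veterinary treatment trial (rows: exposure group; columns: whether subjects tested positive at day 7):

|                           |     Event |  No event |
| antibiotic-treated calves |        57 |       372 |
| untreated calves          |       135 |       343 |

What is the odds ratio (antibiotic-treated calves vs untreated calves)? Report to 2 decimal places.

OR = 0.39

odds, antibiotic-treated calves = 57/372 = 0.1532
odds, untreated calves = 135/343 = 0.3936
OR = 0.1532 / 0.3936 = 0.39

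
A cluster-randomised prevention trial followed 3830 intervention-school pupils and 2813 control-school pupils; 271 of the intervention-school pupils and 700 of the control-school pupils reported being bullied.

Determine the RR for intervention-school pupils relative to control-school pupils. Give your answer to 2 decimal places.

risk, intervention-school pupils = 271/3830 = 0.0708
risk, control-school pupils = 700/2813 = 0.2488
RR = 0.0708 / 0.2488 = 0.28

RR: 0.28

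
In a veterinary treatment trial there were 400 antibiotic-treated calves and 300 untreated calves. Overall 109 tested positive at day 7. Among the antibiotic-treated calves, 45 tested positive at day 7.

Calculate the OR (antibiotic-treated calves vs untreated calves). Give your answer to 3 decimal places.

antibiotic-treated calves without the outcome: 400 − 45 = 355
untreated calves with the outcome: 109 − 45 = 64
untreated calves without the outcome: 300 − 64 = 236
OR = (45 × 236) / (355 × 64) = 10620/22720 ≈ 0.467

0.467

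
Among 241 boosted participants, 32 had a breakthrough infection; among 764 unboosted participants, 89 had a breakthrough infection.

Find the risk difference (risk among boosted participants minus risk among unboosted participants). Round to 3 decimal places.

risk, boosted participants = 32/241 = 0.1328
risk, unboosted participants = 89/764 = 0.1165
risk difference = 0.1328 − 0.1165 = 0.016

0.016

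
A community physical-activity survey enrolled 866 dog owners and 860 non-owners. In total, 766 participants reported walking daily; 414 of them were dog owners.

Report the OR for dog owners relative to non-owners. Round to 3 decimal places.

OR = 1.322

dog owners without the outcome: 866 − 414 = 452
non-owners with the outcome: 766 − 414 = 352
non-owners without the outcome: 860 − 352 = 508
odds, dog owners = 414/452 = 0.9159
odds, non-owners = 352/508 = 0.6929
OR = 0.9159 / 0.6929 = 1.322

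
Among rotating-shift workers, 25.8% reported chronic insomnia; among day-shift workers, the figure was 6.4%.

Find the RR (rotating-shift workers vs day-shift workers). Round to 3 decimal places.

RR = 0.2580 / 0.0640 = 4.031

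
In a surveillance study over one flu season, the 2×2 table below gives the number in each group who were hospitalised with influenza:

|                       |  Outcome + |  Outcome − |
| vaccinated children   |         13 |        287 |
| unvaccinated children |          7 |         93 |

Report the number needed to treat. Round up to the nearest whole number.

risk, vaccinated children = 13/300 = 0.043333
risk, unvaccinated children = 7/100 = 0.070000
absolute risk difference = 0.026667
1 / 0.026667 = 37.500 → round up → 38

38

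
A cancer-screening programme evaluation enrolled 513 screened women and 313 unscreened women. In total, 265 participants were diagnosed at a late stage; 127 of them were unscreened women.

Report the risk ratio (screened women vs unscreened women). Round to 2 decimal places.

0.66

screened women with the outcome: 265 − 127 = 138
screened women without the outcome: 513 − 138 = 375
unscreened women without the outcome: 313 − 127 = 186
risk, screened women = 138/513 = 0.2690
risk, unscreened women = 127/313 = 0.4058
RR = 0.2690 / 0.4058 = 0.66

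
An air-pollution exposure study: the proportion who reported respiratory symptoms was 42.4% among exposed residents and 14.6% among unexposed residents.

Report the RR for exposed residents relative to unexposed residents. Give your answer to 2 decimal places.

RR = 0.4240 / 0.1460 = 2.90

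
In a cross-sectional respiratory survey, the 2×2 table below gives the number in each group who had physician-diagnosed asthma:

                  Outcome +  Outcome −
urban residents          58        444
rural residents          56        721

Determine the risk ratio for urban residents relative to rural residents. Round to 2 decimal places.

risk, urban residents = 58/502 = 0.1155
risk, rural residents = 56/777 = 0.0721
RR = 0.1155 / 0.0721 = 1.60

1.60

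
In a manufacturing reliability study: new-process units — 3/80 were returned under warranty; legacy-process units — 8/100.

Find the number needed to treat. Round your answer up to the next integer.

risk, new-process units = 3/80 = 0.037500
risk, legacy-process units = 8/100 = 0.080000
absolute risk difference = 0.042500
1 / 0.042500 = 23.529 → round up → 24

24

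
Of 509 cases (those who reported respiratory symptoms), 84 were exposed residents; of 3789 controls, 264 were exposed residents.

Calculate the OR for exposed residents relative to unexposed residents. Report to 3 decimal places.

OR = (84 × 3525) / (264 × 425) = 296100/112200 ≈ 2.639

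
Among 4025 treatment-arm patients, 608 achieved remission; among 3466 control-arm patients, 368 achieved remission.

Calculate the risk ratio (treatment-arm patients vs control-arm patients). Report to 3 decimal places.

risk, treatment-arm patients = 608/4025 = 0.1511
risk, control-arm patients = 368/3466 = 0.1062
RR = 0.1511 / 0.1062 = 1.423

1.423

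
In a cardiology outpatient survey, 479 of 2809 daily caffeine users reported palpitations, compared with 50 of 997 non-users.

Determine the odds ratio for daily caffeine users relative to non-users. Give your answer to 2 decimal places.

OR = (479 × 947) / (2330 × 50) = 453613/116500 ≈ 3.89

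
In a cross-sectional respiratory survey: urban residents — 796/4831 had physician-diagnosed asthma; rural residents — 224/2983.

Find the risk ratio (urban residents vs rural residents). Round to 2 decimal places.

risk, urban residents = 796/4831 = 0.1648
risk, rural residents = 224/2983 = 0.0751
RR = 0.1648 / 0.0751 = 2.19

2.19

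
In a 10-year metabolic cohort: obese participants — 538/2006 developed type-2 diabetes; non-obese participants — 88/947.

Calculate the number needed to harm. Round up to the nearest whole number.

risk, obese participants = 538/2006 = 0.268195
risk, non-obese participants = 88/947 = 0.092925
absolute risk difference = 0.175270
1 / 0.175270 = 5.705 → round up → 6

6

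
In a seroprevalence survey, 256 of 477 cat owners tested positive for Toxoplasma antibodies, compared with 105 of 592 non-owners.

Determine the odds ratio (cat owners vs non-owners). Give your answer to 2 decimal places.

OR = (256 × 487) / (221 × 105) = 124672/23205 ≈ 5.37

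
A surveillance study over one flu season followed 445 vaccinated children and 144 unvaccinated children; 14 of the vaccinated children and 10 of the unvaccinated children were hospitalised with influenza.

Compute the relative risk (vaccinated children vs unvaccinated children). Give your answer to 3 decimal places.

risk, vaccinated children = 14/445 = 0.03146
risk, unvaccinated children = 10/144 = 0.06944
RR = 0.03146 / 0.06944 = 0.453

RR = 0.453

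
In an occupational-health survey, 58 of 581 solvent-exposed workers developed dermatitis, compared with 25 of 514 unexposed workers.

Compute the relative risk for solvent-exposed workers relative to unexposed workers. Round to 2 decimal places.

risk, solvent-exposed workers = 58/581 = 0.09983
risk, unexposed workers = 25/514 = 0.04864
RR = 0.09983 / 0.04864 = 2.05

RR = 2.05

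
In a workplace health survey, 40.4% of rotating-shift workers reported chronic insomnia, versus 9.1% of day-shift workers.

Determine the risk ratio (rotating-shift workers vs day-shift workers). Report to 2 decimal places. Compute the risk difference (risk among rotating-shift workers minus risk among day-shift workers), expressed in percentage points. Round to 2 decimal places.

RR = 0.4040 / 0.0910 = 4.44
risk difference = 0.4040 − 0.0910 = 0.3130 → 31.30 percentage points

RR = 4.44; RD = 31.30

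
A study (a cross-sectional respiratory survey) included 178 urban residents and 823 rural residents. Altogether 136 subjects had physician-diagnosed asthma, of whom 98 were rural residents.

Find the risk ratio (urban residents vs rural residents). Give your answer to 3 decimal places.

urban residents with the outcome: 136 − 98 = 38
urban residents without the outcome: 178 − 38 = 140
rural residents without the outcome: 823 − 98 = 725
risk, urban residents = 38/178 = 0.2135
risk, rural residents = 98/823 = 0.1191
RR = 0.2135 / 0.1191 = 1.793

RR = 1.793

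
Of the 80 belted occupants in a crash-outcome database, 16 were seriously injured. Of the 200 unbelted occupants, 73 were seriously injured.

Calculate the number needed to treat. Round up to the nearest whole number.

risk, belted occupants = 16/80 = 0.200000
risk, unbelted occupants = 73/200 = 0.365000
absolute risk difference = 0.165000
1 / 0.165000 = 6.061 → round up → 7

7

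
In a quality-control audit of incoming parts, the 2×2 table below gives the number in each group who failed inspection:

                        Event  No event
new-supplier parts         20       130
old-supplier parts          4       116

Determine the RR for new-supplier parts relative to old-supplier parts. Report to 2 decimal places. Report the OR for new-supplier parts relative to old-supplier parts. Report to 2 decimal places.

risk, new-supplier parts = 20/150 = 0.13333
risk, old-supplier parts = 4/120 = 0.03333
RR = 0.13333 / 0.03333 = 4.00
OR = (20 × 116) / (130 × 4) = 2320/520 ≈ 4.46

RR = 4.00; OR = 4.46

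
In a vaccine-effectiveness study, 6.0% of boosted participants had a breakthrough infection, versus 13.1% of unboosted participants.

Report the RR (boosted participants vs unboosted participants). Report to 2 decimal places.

RR = 0.0600 / 0.1310 = 0.46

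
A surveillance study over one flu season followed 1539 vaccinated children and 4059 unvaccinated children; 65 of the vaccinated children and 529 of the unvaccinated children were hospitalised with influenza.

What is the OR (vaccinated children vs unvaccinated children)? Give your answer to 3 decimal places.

OR = (65 × 3530) / (1474 × 529) = 229450/779746 ≈ 0.294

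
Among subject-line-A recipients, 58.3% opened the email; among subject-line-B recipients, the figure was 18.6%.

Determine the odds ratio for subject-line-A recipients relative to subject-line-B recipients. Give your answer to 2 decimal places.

odds, subject-line-A recipients = 0.5830/0.4170 = 1.3981
odds, subject-line-B recipients = 0.1860/0.8140 = 0.2285
OR = 1.3981 / 0.2285 = 6.12

6.12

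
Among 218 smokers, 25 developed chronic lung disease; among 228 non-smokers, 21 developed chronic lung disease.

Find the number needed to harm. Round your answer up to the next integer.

45

risk, smokers = 25/218 = 0.114679
risk, non-smokers = 21/228 = 0.092105
absolute risk difference = 0.022574
1 / 0.022574 = 44.299 → round up → 45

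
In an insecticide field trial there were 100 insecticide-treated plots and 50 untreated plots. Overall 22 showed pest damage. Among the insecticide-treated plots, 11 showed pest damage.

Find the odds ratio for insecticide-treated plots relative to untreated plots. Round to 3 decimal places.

insecticide-treated plots without the outcome: 100 − 11 = 89
untreated plots with the outcome: 22 − 11 = 11
untreated plots without the outcome: 50 − 11 = 39
odds, insecticide-treated plots = 11/89 = 0.1236
odds, untreated plots = 11/39 = 0.2821
OR = 0.1236 / 0.2821 = 0.438

OR = 0.438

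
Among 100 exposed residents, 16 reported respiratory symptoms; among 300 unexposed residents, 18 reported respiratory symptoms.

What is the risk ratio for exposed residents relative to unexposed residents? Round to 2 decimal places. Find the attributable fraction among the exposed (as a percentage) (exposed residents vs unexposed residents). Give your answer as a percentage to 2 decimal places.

RR = 2.67; AR% = 62.50%

risk, exposed residents = 16/100 = 0.1600
risk, unexposed residents = 18/300 = 0.0600
RR = 0.1600 / 0.0600 = 2.67
AR% = (0.1600 − 0.0600) / 0.1600 = 0.6250 → 62.50%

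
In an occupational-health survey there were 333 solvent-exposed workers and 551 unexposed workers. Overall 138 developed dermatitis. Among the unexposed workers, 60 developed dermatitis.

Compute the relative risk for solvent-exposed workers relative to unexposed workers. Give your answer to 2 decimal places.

RR: 2.15

solvent-exposed workers with the outcome: 138 − 60 = 78
solvent-exposed workers without the outcome: 333 − 78 = 255
unexposed workers without the outcome: 551 − 60 = 491
risk, solvent-exposed workers = 78/333 = 0.2342
risk, unexposed workers = 60/551 = 0.1089
RR = 0.2342 / 0.1089 = 2.15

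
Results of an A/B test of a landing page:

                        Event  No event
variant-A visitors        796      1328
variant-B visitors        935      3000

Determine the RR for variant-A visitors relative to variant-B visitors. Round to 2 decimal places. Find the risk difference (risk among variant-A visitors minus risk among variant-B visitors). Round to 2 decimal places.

RR = 1.58; RD = 0.14

risk, variant-A visitors = 796/2124 = 0.3748
risk, variant-B visitors = 935/3935 = 0.2376
RR = 0.3748 / 0.2376 = 1.58
risk difference = 0.3748 − 0.2376 = 0.14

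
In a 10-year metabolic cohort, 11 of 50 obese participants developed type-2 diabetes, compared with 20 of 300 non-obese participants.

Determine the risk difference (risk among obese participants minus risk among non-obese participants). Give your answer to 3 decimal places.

risk, obese participants = 11/50 = 0.2200
risk, non-obese participants = 20/300 = 0.0667
risk difference = 0.2200 − 0.0667 = 0.153

0.153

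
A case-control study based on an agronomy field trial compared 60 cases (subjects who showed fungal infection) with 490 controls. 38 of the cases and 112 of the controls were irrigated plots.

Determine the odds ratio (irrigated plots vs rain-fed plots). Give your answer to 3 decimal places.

OR = (38 × 378) / (112 × 22) = 14364/2464 ≈ 5.830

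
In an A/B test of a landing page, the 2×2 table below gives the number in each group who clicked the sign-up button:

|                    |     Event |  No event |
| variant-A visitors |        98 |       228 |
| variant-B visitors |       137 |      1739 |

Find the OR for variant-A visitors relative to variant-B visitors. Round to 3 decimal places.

OR = (98 × 1739) / (228 × 137) = 170422/31236 ≈ 5.456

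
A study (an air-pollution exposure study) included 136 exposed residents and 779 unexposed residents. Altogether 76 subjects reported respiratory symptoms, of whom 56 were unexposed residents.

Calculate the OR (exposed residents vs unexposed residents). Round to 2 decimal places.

OR = 2.23

exposed residents with the outcome: 76 − 56 = 20
exposed residents without the outcome: 136 − 20 = 116
unexposed residents without the outcome: 779 − 56 = 723
OR = (20 × 723) / (116 × 56) = 14460/6496 ≈ 2.23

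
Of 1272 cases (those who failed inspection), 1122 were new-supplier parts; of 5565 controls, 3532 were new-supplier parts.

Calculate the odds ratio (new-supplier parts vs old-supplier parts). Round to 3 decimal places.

OR = 4.305

odds, new-supplier parts = 1122/3532 = 0.3177
odds, old-supplier parts = 150/2033 = 0.0738
OR = 0.3177 / 0.0738 = 4.305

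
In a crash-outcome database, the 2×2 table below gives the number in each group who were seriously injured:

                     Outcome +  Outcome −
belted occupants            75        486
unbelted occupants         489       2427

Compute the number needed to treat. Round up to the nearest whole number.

risk, belted occupants = 75/561 = 0.133690
risk, unbelted occupants = 489/2916 = 0.167695
absolute risk difference = 0.034006
1 / 0.034006 = 29.407 → round up → 30

30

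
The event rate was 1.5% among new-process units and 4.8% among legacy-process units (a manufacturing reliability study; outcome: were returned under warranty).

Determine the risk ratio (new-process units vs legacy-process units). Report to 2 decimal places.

RR = 0.01500 / 0.04800 = 0.31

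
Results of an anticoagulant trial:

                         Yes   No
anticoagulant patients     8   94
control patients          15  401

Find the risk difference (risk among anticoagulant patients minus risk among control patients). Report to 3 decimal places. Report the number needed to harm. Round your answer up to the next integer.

RD = 0.042; NNH = 24

risk, anticoagulant patients = 8/102 = 0.07843
risk, control patients = 15/416 = 0.03606
risk difference = 0.07843 − 0.03606 = 0.042
absolute risk difference = 0.042374
1 / 0.042374 = 23.599 → round up → 24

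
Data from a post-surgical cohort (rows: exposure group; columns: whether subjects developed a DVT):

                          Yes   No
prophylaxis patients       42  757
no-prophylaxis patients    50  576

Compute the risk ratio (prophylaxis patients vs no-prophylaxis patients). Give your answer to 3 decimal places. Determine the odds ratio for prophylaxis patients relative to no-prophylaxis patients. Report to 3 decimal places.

RR = 0.658; OR = 0.639

risk, prophylaxis patients = 42/799 = 0.0526
risk, no-prophylaxis patients = 50/626 = 0.0799
RR = 0.0526 / 0.0799 = 0.658
OR = (42 × 576) / (757 × 50) = 24192/37850 ≈ 0.639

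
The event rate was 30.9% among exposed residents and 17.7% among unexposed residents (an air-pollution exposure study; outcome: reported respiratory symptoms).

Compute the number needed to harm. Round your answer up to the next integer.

8

absolute risk difference = 0.132000
1 / 0.132000 = 7.576 → round up → 8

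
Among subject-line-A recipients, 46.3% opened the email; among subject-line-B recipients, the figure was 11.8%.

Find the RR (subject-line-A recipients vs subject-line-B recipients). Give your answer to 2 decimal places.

RR = 0.4630 / 0.1180 = 3.92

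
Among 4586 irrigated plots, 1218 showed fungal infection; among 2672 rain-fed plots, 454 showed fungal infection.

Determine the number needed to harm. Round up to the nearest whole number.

11

risk, irrigated plots = 1218/4586 = 0.265591
risk, rain-fed plots = 454/2672 = 0.169910
absolute risk difference = 0.095681
1 / 0.095681 = 10.451 → round up → 11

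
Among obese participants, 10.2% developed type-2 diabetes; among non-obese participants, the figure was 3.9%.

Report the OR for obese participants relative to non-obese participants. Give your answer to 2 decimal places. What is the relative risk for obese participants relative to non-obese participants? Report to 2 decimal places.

OR = 2.80; RR = 2.62

odds, obese participants = 0.10200/0.89800 = 0.11359
odds, non-obese participants = 0.03900/0.96100 = 0.04058
OR = 0.11359 / 0.04058 = 2.80
RR = 0.10200 / 0.03900 = 2.62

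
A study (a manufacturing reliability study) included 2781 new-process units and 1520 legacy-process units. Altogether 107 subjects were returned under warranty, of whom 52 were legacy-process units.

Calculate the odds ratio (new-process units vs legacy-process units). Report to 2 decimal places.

new-process units with the outcome: 107 − 52 = 55
new-process units without the outcome: 2781 − 55 = 2726
legacy-process units without the outcome: 1520 − 52 = 1468
odds, new-process units = 55/2726 = 0.02018
odds, legacy-process units = 52/1468 = 0.03542
OR = 0.02018 / 0.03542 = 0.57

0.57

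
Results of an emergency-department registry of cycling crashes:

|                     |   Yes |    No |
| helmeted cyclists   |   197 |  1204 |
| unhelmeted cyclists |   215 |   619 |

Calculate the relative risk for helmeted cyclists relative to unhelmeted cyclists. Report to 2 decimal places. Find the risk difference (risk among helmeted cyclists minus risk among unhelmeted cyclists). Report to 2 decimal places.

risk, helmeted cyclists = 197/1401 = 0.1406
risk, unhelmeted cyclists = 215/834 = 0.2578
RR = 0.1406 / 0.2578 = 0.55
risk difference = 0.1406 − 0.2578 = -0.12

RR = 0.55; RD = -0.12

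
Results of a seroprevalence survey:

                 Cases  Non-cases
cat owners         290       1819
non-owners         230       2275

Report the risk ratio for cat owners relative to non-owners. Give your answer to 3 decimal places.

risk, cat owners = 290/2109 = 0.1375
risk, non-owners = 230/2505 = 0.0918
RR = 0.1375 / 0.0918 = 1.498

RR: 1.498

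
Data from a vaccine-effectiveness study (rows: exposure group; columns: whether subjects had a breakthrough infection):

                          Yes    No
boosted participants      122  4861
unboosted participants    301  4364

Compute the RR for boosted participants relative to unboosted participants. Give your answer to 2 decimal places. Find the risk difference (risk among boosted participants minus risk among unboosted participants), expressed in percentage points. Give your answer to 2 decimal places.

risk, boosted participants = 122/4983 = 0.02448
risk, unboosted participants = 301/4665 = 0.06452
RR = 0.02448 / 0.06452 = 0.38
risk difference = 0.02448 − 0.06452 = -0.04004 → -4.00 percentage points

RR = 0.38; RD = -4.00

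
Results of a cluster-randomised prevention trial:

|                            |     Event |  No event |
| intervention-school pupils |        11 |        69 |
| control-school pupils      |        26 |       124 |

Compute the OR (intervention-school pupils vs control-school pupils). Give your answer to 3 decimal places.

OR = (11 × 124) / (69 × 26) = 1364/1794 ≈ 0.760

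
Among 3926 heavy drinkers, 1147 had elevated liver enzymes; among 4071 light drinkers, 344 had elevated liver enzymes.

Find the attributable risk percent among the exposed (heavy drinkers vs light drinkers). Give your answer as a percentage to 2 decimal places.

AR%: 71.08%

risk, heavy drinkers = 1147/3926 = 0.2922
risk, light drinkers = 344/4071 = 0.0845
AR% = (0.2922 − 0.0845) / 0.2922 = 0.7108 → 71.08%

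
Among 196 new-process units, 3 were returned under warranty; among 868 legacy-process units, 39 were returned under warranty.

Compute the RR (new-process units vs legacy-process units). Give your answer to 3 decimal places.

RR ≈ 0.341

risk, new-process units = 3/196 = 0.01531
risk, legacy-process units = 39/868 = 0.04493
RR = 0.01531 / 0.04493 = 0.341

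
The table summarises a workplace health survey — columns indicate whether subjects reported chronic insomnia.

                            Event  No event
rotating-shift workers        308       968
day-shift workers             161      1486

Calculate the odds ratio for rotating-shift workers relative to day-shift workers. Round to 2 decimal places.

OR = (308 × 1486) / (968 × 161) = 457688/155848 ≈ 2.94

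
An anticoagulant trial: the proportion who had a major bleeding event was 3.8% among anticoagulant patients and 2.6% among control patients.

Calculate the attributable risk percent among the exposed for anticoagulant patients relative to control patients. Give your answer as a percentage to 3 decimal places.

AR% = (0.03800 − 0.02600) / 0.03800 = 0.3158 → 31.579%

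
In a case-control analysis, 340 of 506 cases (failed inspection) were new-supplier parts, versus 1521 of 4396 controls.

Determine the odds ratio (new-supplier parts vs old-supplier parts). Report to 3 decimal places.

OR = (340 × 2875) / (1521 × 166) = 977500/252486 ≈ 3.872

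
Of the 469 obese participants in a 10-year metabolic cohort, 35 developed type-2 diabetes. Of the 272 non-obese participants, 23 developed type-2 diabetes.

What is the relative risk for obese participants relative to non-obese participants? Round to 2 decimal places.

RR ≈ 0.88

risk, obese participants = 35/469 = 0.0746
risk, non-obese participants = 23/272 = 0.0846
RR = 0.0746 / 0.0846 = 0.88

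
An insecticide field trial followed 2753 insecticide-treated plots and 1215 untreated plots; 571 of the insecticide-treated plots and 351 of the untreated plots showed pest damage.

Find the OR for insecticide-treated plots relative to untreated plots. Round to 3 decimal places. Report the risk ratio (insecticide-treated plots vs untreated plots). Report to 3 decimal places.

odds, insecticide-treated plots = 571/2182 = 0.2617
odds, untreated plots = 351/864 = 0.4062
OR = 0.2617 / 0.4062 = 0.644
risk, insecticide-treated plots = 571/2753 = 0.2074
risk, untreated plots = 351/1215 = 0.2889
RR = 0.2074 / 0.2889 = 0.718

OR = 0.644; RR = 0.718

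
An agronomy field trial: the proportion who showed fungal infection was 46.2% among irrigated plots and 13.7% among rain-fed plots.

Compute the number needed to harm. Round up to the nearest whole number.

4

absolute risk difference = 0.325000
1 / 0.325000 = 3.077 → round up → 4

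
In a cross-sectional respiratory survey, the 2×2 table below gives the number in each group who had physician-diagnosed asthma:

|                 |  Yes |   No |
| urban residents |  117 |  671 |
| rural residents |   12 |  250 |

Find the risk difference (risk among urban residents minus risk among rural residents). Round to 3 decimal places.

risk, urban residents = 117/788 = 0.14848
risk, rural residents = 12/262 = 0.04580
risk difference = 0.14848 − 0.04580 = 0.103

RD: 0.103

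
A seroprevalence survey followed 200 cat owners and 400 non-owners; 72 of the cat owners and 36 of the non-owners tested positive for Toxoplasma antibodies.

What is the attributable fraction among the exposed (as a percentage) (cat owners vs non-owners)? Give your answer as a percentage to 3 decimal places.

AR%: 75.000%

risk, cat owners = 72/200 = 0.3600
risk, non-owners = 36/400 = 0.0900
AR% = (0.3600 − 0.0900) / 0.3600 = 0.7500 → 75.000%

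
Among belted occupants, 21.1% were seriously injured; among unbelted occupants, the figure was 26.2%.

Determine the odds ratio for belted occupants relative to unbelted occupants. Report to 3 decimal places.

OR ≈ 0.753

odds, belted occupants = 0.2110/0.7890 = 0.2674
odds, unbelted occupants = 0.2620/0.7380 = 0.3550
OR = 0.2674 / 0.3550 = 0.753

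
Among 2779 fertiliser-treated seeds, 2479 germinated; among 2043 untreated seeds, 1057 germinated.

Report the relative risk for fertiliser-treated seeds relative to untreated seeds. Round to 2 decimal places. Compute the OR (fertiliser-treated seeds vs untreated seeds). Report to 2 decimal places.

RR = 1.72; OR = 7.71

risk, fertiliser-treated seeds = 2479/2779 = 0.8920
risk, untreated seeds = 1057/2043 = 0.5174
RR = 0.8920 / 0.5174 = 1.72
odds, fertiliser-treated seeds = 2479/300 = 8.2633
odds, untreated seeds = 1057/986 = 1.0720
OR = 8.2633 / 1.0720 = 7.71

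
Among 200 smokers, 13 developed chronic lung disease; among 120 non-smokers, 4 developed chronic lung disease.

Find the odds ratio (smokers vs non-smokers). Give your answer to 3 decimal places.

OR = (13 × 116) / (187 × 4) = 1508/748 ≈ 2.016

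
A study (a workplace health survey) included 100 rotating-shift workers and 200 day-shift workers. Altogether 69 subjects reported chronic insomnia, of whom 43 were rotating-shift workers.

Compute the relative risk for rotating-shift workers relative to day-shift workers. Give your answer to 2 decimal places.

rotating-shift workers without the outcome: 100 − 43 = 57
day-shift workers with the outcome: 69 − 43 = 26
day-shift workers without the outcome: 200 − 26 = 174
risk, rotating-shift workers = 43/100 = 0.4300
risk, day-shift workers = 26/200 = 0.1300
RR = 0.4300 / 0.1300 = 3.31

RR ≈ 3.31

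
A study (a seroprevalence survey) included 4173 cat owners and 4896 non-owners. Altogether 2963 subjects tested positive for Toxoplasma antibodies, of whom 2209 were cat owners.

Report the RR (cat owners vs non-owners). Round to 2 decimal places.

3.44

cat owners without the outcome: 4173 − 2209 = 1964
non-owners with the outcome: 2963 − 2209 = 754
non-owners without the outcome: 4896 − 754 = 4142
risk, cat owners = 2209/4173 = 0.5294
risk, non-owners = 754/4896 = 0.1540
RR = 0.5294 / 0.1540 = 3.44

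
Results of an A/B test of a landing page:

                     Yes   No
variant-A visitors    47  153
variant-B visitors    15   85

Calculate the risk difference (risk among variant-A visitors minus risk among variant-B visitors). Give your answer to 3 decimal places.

risk, variant-A visitors = 47/200 = 0.2350
risk, variant-B visitors = 15/100 = 0.1500
risk difference = 0.2350 − 0.1500 = 0.085

0.085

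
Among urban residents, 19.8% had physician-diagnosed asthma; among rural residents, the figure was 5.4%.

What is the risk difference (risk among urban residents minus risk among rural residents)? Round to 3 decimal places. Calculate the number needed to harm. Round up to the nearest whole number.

RD = 0.144; NNH = 7

risk difference = 0.1980 − 0.0540 = 0.144
absolute risk difference = 0.144000
1 / 0.144000 = 6.944 → round up → 7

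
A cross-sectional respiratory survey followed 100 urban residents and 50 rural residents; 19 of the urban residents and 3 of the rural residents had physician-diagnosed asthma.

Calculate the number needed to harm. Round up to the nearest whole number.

risk, urban residents = 19/100 = 0.190000
risk, rural residents = 3/50 = 0.060000
absolute risk difference = 0.130000
1 / 0.130000 = 7.692 → round up → 8

NNH: 8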